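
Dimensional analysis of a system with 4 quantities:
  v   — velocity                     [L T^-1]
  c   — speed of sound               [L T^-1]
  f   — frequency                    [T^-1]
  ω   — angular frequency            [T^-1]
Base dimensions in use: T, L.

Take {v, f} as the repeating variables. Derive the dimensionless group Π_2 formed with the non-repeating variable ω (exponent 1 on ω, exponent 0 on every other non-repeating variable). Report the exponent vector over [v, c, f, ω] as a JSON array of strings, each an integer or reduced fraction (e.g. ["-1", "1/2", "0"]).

Write exponents as rows T,L / cols v,c,f,ω:
  T: [-1 -1 -1 -1]
  L: [ 1  1  0  0]
RREF → pivots at {v,f} ⇒ r = 2
Pivot set = {v,f}, free = {c,ω}
RREF:
  r0: [   1    1    0    0]
  r1: [   0    0    1    1]
Fix exponent of ω at 1, c at 0; solve each RREF row for its pivot's exponent:
  r0: exp(v) + (0)·1 = 0 ⇒ exp(v) = 0
  r1: exp(f) + (1)·1 = 0 ⇒ exp(f) = -1
Π_2 = f^-1 · ω

["0", "0", "-1", "1"]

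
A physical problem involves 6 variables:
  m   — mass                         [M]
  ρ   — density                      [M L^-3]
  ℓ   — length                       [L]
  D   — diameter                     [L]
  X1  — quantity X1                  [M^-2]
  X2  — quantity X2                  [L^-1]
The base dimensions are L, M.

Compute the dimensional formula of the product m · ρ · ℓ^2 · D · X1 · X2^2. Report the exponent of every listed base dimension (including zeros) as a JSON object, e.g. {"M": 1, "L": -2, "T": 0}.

Exponent matrix [L,M] × [m,ρ,ℓ,D,X1,X2]:
  L: [ 0 -3  1  1  0 -1]
  M: [ 1  1  0  0 -2  0]
  [L]: (1)·0+(1)·-3+(2)·1+(1)·1+(1)·0+(2)·-1 = -2
  [M]: (1)·1+(1)·1+(2)·0+(1)·0+(1)·-2+(2)·0 = 0
⇒ L^-2

{"L": -2, "M": 0}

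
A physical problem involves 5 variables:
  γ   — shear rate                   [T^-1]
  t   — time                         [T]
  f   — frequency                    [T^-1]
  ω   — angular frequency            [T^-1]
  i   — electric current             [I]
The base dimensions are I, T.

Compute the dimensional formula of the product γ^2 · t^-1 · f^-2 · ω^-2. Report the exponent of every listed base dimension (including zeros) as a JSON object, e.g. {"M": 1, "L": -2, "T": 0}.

Dimensional matrix (I×T by γ×t×f×ω×i):
  I: [ 0  0  0  0  1]
  T: [-1  1 -1 -1  0]
  [I]: (2)·0+(-1)·0+(-2)·0+(-2)·0 = 0
  [T]: (2)·-1+(-1)·1+(-2)·-1+(-2)·-1 = 1
⇒ T

{"I": 0, "T": 1}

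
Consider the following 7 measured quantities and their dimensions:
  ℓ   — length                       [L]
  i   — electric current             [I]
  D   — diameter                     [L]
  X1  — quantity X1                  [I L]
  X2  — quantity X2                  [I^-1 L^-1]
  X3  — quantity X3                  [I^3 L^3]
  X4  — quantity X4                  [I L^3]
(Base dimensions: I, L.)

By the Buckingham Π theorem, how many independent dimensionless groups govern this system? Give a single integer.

Exponent matrix [I,L] × [ℓ,i,D,X1,X2,X3,X4]:
  I: [ 0  1  0  1 -1  3  1]
  L: [ 1  0  1  1 -1  3  3]
RREF → pivots at {ℓ,i} ⇒ r = 2
Π count = n − r = 7 − 2 = 5

5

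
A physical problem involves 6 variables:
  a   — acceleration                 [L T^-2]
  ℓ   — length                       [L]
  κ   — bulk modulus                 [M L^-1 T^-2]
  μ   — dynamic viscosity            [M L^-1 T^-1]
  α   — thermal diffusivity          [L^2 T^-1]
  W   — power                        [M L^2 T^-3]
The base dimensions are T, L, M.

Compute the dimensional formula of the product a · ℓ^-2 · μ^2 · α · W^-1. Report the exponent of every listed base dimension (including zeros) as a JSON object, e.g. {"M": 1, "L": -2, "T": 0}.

{"T": -2, "L": -3, "M": 1}

Write exponents as rows T,L,M / cols a,ℓ,κ,μ,α,W:
  T: [-2  0 -2 -1 -1 -3]
  L: [ 1  1 -1 -1  2  2]
  M: [ 0  0  1  1  0  1]
  [T]: (1)·-2+(-2)·0+(2)·-1+(1)·-1+(-1)·-3 = -2
  [L]: (1)·1+(-2)·1+(2)·-1+(1)·2+(-1)·2 = -3
  [M]: (1)·0+(-2)·0+(2)·1+(1)·0+(-1)·1 = 1
⇒ T^-2 L^-3 M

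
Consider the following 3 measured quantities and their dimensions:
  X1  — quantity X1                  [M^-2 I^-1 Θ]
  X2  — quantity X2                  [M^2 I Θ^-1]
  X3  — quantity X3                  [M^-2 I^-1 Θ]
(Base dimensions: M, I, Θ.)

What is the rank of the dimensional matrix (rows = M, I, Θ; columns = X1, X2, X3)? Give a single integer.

Write exponents as rows M,I,Θ / cols X1,X2,X3:
  M: [-2  2 -2]
  I: [-1  1 -1]
  Θ: [ 1 -1  1]
RREF → pivots at {X1} ⇒ r = 1

1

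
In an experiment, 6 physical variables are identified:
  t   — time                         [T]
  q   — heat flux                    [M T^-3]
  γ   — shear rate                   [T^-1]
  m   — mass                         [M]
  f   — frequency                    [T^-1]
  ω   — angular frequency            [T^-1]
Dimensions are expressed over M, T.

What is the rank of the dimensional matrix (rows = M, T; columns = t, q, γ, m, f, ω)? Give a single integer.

2

Write exponents as rows M,T / cols t,q,γ,m,f,ω:
  M: [ 0  1  0  1  0  0]
  T: [ 1 -3 -1  0 -1 -1]
RREF → pivots at {t,q} ⇒ r = 2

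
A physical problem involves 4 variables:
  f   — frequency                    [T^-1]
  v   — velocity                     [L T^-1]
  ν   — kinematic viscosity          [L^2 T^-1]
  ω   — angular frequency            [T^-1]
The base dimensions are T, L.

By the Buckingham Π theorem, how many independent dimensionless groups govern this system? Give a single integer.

2

Exponent matrix [T,L] × [f,v,ν,ω]:
  T: [-1 -1 -1 -1]
  L: [ 0  1  2  0]
Echelon form has 2 nonzero rows (pivots: f,v)
4 vars − rank 2 = 2 Π groups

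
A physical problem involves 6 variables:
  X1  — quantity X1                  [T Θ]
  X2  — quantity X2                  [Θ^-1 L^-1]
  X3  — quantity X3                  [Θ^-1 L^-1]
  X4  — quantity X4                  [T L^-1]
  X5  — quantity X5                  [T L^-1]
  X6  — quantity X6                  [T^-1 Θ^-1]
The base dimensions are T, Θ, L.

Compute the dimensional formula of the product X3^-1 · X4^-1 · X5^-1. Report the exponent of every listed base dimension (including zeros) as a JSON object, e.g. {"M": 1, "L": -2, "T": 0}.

{"T": -2, "Θ": 1, "L": 3}

Dimensional matrix (T×Θ×L by X1×X2×X3×X4×X5×X6):
  T: [ 1  0  0  1  1 -1]
  Θ: [ 1 -1 -1  0  0 -1]
  L: [ 0 -1 -1 -1 -1  0]
  [T]: (-1)·0+(-1)·1+(-1)·1 = -2
  [Θ]: (-1)·-1+(-1)·0+(-1)·0 = 1
  [L]: (-1)·-1+(-1)·-1+(-1)·-1 = 3
⇒ T^-2 Θ L^3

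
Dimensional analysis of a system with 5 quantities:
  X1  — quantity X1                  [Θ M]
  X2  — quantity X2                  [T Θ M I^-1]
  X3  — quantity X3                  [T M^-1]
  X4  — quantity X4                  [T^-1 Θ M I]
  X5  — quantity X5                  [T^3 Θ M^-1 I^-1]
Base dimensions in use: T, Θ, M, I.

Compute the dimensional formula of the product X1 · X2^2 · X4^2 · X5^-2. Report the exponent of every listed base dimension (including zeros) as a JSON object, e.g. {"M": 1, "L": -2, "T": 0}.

{"T": -6, "Θ": 3, "M": 7, "I": 2}

Exponent matrix [T,Θ,M,I] × [X1,X2,X3,X4,X5]:
  T: [ 0  1  1 -1  3]
  Θ: [ 1  1  0  1  1]
  M: [ 1  1 -1  1 -1]
  I: [ 0 -1  0  1 -1]
  [T]: (1)·0+(2)·1+(2)·-1+(-2)·3 = -6
  [Θ]: (1)·1+(2)·1+(2)·1+(-2)·1 = 3
  [M]: (1)·1+(2)·1+(2)·1+(-2)·-1 = 7
  [I]: (1)·0+(2)·-1+(2)·1+(-2)·-1 = 2
⇒ T^-6 Θ^3 M^7 I^2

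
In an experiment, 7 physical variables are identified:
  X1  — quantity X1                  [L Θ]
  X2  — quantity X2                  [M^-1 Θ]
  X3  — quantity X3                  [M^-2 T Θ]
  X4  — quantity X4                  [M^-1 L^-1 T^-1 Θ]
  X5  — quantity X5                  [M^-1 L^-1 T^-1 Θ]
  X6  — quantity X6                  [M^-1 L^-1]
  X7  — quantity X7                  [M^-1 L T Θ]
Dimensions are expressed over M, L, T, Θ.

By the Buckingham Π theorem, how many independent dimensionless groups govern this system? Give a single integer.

4

Exponent matrix [M,L,T,Θ] × [X1,X2,X3,X4,X5,X6,X7]:
  M: [ 0 -1 -2 -1 -1 -1 -1]
  L: [ 1  0  0 -1 -1 -1  1]
  T: [ 0  0  1 -1 -1  0  1]
  Θ: [ 1  1  1  1  1  0  1]
Echelon form has 3 nonzero rows (pivots: X1,X2,X3)
7 vars − rank 3 = 4 Π groups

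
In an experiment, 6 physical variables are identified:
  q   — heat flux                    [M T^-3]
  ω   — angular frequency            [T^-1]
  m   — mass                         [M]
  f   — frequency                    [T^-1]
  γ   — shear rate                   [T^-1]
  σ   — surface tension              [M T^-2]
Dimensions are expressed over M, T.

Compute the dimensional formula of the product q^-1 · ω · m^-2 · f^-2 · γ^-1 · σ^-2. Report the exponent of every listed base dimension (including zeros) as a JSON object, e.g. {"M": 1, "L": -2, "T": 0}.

{"M": -5, "T": 9}

Exponent matrix [M,T] × [q,ω,m,f,γ,σ]:
  M: [ 1  0  1  0  0  1]
  T: [-3 -1  0 -1 -1 -2]
  [M]: (-1)·1+(1)·0+(-2)·1+(-2)·0+(-1)·0+(-2)·1 = -5
  [T]: (-1)·-3+(1)·-1+(-2)·0+(-2)·-1+(-1)·-1+(-2)·-2 = 9
⇒ M^-5 T^9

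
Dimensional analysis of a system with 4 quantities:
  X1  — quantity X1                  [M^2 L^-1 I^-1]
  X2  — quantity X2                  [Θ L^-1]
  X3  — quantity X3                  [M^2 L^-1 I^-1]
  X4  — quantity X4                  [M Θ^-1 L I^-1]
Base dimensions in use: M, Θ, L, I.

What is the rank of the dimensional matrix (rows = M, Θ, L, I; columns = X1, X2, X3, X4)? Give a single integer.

3

Dimensional matrix (M×Θ×L×I by X1×X2×X3×X4):
  M: [ 2  0  2  1]
  Θ: [ 0  1  0 -1]
  L: [-1 -1 -1  1]
  I: [-1  0 -1 -1]
Row reduction gives pivot columns X1,X2,X4; rank = 3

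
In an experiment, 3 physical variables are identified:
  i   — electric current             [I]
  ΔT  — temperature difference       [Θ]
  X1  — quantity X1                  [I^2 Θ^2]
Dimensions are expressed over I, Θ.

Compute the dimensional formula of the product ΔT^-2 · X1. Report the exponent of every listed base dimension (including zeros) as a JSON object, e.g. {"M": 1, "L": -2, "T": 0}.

Dimensional matrix (I×Θ by i×ΔT×X1):
  I: [ 1  0  2]
  Θ: [ 0  1  2]
  [I]: (-2)·0+(1)·2 = 2
  [Θ]: (-2)·1+(1)·2 = 0
⇒ I^2

{"I": 2, "Θ": 0}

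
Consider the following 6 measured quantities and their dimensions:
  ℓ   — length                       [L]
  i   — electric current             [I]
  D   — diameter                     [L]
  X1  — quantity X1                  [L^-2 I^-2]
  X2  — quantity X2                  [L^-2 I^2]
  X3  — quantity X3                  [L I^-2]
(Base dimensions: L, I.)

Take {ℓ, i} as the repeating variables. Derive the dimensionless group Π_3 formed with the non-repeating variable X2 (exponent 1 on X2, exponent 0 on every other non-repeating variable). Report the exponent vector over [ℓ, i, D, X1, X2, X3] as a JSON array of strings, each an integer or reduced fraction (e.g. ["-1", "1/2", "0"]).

["2", "-2", "0", "0", "1", "0"]

Dimensional matrix (L×I by ℓ×i×D×X1×X2×X3):
  L: [ 1  0  1 -2 -2  1]
  I: [ 0  1  0 -2  2 -2]
RREF → pivots at {ℓ,i} ⇒ r = 2
Pivot set = {ℓ,i}, free = {D,X1,X2,X3}
RREF:
  r0: [   1    0    1   -2   -2    1]
  r1: [   0    1    0   -2    2   -2]
Fix exponent of X2 at 1, D at 0, X1 at 0, X3 at 0; solve each RREF row for its pivot's exponent:
  r0: exp(ℓ) + (-2)·1 = 0 ⇒ exp(ℓ) = 2
  r1: exp(i) + (2)·1 = 0 ⇒ exp(i) = -2
Π_3 = ℓ^2 · i^-2 · X2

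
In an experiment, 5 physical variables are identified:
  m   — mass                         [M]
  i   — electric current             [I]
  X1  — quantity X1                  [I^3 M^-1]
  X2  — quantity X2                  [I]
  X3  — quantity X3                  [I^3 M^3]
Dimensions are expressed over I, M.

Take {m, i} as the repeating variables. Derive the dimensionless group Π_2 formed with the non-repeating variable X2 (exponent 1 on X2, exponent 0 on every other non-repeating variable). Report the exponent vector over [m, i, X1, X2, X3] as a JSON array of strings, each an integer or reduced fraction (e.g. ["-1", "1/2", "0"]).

Write exponents as rows I,M / cols m,i,X1,X2,X3:
  I: [ 0  1  3  1  3]
  M: [ 1  0 -1  0  3]
RREF → pivots at {m,i} ⇒ r = 2
Pivot set = {m,i}, free = {X1,X2,X3}
RREF:
  r0: [   1    0   -1    0    3]
  r1: [   0    1    3    1    3]
Fix exponent of X2 at 1, X1 at 0, X3 at 0; solve each RREF row for its pivot's exponent:
  r0: exp(m) + (0)·1 = 0 ⇒ exp(m) = 0
  r1: exp(i) + (1)·1 = 0 ⇒ exp(i) = -1
Π_2 = i^-1 · X2

["0", "-1", "0", "1", "0"]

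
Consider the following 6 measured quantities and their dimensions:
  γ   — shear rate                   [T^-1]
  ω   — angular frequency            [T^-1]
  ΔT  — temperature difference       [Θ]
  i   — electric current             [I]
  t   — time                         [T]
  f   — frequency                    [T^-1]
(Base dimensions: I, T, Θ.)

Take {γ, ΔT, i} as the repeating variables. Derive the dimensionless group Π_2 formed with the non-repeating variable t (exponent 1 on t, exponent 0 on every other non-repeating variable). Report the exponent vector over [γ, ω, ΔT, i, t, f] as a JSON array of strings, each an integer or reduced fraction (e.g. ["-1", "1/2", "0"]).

Dimensional matrix (I×T×Θ by γ×ω×ΔT×i×t×f):
  I: [ 0  0  0  1  0  0]
  T: [-1 -1  0  0  1 -1]
  Θ: [ 0  0  1  0  0  0]
Echelon form has 3 nonzero rows (pivots: γ,ΔT,i)
Pivot set = {γ,ΔT,i}, free = {ω,t,f}
RREF:
  r0: [   1    1    0    0   -1    1]
  r1: [   0    0    1    0    0    0]
  r2: [   0    0    0    1    0    0]
Fix exponent of t at 1, ω at 0, f at 0; solve each RREF row for its pivot's exponent:
  r0: exp(γ) + (-1)·1 = 0 ⇒ exp(γ) = 1
  r1: exp(ΔT) + (0)·1 = 0 ⇒ exp(ΔT) = 0
  r2: exp(i) + (0)·1 = 0 ⇒ exp(i) = 0
Π_2 = γ · t

["1", "0", "0", "0", "1", "0"]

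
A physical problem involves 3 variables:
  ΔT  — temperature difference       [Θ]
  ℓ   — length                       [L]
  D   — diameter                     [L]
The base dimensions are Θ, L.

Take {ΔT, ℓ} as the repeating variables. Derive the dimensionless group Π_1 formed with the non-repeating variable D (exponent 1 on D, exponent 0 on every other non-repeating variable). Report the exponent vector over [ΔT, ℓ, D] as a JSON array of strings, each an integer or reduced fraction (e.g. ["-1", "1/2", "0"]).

Dimensional matrix (Θ×L by ΔT×ℓ×D):
  Θ: [ 1  0  0]
  L: [ 0  1  1]
RREF → pivots at {ΔT,ℓ} ⇒ r = 2
Repeat: ΔT,ℓ; free: D
RREF:
  r0: [   1    0    0]
  r1: [   0    1    1]
Fix exponent of D at 1; solve each RREF row for its pivot's exponent:
  r0: exp(ΔT) + (0)·1 = 0 ⇒ exp(ΔT) = 0
  r1: exp(ℓ) + (1)·1 = 0 ⇒ exp(ℓ) = -1
Π_1 = ℓ^-1 · D

["0", "-1", "1"]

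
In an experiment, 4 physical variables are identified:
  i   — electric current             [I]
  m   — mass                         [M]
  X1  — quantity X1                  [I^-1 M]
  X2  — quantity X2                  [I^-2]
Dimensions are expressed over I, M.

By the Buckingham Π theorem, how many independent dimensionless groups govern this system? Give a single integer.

2

Exponent matrix [I,M] × [i,m,X1,X2]:
  I: [ 1  0 -1 -2]
  M: [ 0  1  1  0]
RREF → pivots at {i,m} ⇒ r = 2
n=4, r=2 ⇒ 2 dimensionless groups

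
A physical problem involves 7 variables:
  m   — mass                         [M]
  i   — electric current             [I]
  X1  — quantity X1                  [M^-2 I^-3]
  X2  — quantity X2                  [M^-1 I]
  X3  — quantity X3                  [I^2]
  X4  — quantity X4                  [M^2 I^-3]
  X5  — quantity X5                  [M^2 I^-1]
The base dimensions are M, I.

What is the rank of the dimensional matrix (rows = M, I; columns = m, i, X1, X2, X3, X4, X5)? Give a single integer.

Write exponents as rows M,I / cols m,i,X1,X2,X3,X4,X5:
  M: [ 1  0 -2 -1  0  2  2]
  I: [ 0  1 -3  1  2 -3 -1]
Row reduction gives pivot columns m,i; rank = 2

2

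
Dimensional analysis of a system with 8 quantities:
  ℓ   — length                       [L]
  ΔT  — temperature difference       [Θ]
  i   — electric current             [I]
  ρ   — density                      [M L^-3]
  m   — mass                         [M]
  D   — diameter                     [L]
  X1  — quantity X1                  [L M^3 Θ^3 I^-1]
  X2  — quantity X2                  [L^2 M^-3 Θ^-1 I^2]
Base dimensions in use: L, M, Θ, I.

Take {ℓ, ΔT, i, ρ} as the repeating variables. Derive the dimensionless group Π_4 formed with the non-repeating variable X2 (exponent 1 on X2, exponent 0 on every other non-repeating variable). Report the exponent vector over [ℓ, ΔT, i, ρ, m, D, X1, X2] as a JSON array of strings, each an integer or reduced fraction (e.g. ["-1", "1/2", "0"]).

Write exponents as rows L,M,Θ,I / cols ℓ,ΔT,i,ρ,m,D,X1,X2:
  L: [ 1  0  0 -3  0  1  1  2]
  M: [ 0  0  0  1  1  0  3 -3]
  Θ: [ 0  1  0  0  0  0  3 -1]
  I: [ 0  0  1  0  0  0 -1  2]
Row reduction gives pivot columns ℓ,ΔT,i,ρ; rank = 4
Pivot set = {ℓ,ΔT,i,ρ}, free = {m,D,X1,X2}
RREF:
  r0: [   1    0    0    0    3    1   10   -7]
  r1: [   0    1    0    0    0    0    3   -1]
  r2: [   0    0    1    0    0    0   -1    2]
  r3: [   0    0    0    1    1    0    3   -3]
Fix exponent of X2 at 1, m at 0, D at 0, X1 at 0; solve each RREF row for its pivot's exponent:
  r0: exp(ℓ) + (-7)·1 = 0 ⇒ exp(ℓ) = 7
  r1: exp(ΔT) + (-1)·1 = 0 ⇒ exp(ΔT) = 1
  r2: exp(i) + (2)·1 = 0 ⇒ exp(i) = -2
  r3: exp(ρ) + (-3)·1 = 0 ⇒ exp(ρ) = 3
Π_4 = ℓ^7 · ΔT · i^-2 · ρ^3 · X2

["7", "1", "-2", "3", "0", "0", "0", "1"]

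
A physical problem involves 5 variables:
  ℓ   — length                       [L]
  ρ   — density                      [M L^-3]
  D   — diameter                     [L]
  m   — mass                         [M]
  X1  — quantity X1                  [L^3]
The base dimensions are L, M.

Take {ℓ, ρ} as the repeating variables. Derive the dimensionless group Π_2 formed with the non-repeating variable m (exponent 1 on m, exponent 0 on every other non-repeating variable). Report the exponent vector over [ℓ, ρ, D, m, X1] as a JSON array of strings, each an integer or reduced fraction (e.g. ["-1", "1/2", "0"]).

["-3", "-1", "0", "1", "0"]

Exponent matrix [L,M] × [ℓ,ρ,D,m,X1]:
  L: [ 1 -3  1  0  3]
  M: [ 0  1  0  1  0]
RREF → pivots at {ℓ,ρ} ⇒ r = 2
Repeat: ℓ,ρ; free: D,m,X1
RREF:
  r0: [   1    0    1    3    3]
  r1: [   0    1    0    1    0]
Fix exponent of m at 1, D at 0, X1 at 0; solve each RREF row for its pivot's exponent:
  r0: exp(ℓ) + (3)·1 = 0 ⇒ exp(ℓ) = -3
  r1: exp(ρ) + (1)·1 = 0 ⇒ exp(ρ) = -1
Π_2 = ℓ^-3 · ρ^-1 · m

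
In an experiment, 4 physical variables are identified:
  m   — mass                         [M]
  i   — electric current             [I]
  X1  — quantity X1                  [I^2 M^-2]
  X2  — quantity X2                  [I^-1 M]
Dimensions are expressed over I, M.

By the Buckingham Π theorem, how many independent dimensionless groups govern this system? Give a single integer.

2

Write exponents as rows I,M / cols m,i,X1,X2:
  I: [ 0  1  2 -1]
  M: [ 1  0 -2  1]
Echelon form has 2 nonzero rows (pivots: m,i)
Π count = n − r = 4 − 2 = 2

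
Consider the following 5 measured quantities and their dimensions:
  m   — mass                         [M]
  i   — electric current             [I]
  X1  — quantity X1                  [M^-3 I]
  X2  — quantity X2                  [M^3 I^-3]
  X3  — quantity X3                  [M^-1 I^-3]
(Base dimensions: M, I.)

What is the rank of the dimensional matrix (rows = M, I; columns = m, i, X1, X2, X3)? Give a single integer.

Exponent matrix [M,I] × [m,i,X1,X2,X3]:
  M: [ 1  0 -3  3 -1]
  I: [ 0  1  1 -3 -3]
RREF → pivots at {m,i} ⇒ r = 2

2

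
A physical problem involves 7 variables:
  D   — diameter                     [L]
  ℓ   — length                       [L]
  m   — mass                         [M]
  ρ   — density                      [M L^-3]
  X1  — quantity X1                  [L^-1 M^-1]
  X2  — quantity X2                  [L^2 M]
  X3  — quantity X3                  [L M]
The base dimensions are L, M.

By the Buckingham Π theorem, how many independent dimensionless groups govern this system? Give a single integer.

Exponent matrix [L,M] × [D,ℓ,m,ρ,X1,X2,X3]:
  L: [ 1  1  0 -3 -1  2  1]
  M: [ 0  0  1  1 -1  1  1]
RREF → pivots at {D,m} ⇒ r = 2
n=7, r=2 ⇒ 5 dimensionless groups

5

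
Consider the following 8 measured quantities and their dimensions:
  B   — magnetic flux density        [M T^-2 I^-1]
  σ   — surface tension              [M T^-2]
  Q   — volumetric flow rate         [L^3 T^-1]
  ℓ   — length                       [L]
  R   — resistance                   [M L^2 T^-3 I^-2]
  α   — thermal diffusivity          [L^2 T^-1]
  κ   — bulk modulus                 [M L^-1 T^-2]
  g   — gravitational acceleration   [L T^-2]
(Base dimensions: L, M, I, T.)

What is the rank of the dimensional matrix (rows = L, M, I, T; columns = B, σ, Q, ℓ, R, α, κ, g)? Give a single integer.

Dimensional matrix (L×M×I×T by B×σ×Q×ℓ×R×α×κ×g):
  L: [ 0  0  3  1  2  2 -1  1]
  M: [ 1  1  0  0  1  0  1  0]
  I: [-1  0  0  0 -2  0  0  0]
  T: [-2 -2 -1  0 -3 -1 -2 -2]
Row reduction gives pivot columns B,σ,Q,ℓ; rank = 4

4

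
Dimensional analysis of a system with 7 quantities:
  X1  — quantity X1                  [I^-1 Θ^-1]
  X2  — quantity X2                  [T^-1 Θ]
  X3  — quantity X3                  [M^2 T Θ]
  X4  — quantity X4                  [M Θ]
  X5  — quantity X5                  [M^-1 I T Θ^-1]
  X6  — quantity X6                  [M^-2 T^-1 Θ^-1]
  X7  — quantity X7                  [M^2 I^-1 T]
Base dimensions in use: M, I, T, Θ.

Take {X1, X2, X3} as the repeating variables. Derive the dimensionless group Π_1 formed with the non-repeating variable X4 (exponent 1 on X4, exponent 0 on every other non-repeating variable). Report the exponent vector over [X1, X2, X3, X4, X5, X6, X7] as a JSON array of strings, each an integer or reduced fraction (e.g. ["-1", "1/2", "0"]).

["0", "-1/2", "-1/2", "1", "0", "0", "0"]

Write exponents as rows M,I,T,Θ / cols X1,X2,X3,X4,X5,X6,X7:
  M: [ 0  0  2  1 -1 -2  2]
  I: [-1  0  0  0  1  0 -1]
  T: [ 0 -1  1  0  1 -1  1]
  Θ: [-1  1  1  1 -1 -1  0]
RREF → pivots at {X1,X2,X3} ⇒ r = 3
Repeat: X1,X2,X3; free: X4,X5,X6,X7
RREF:
  r0: [   1    0    0    0   -1    0    1]
  r1: [   0    1    0  1/2 -3/2    0    0]
  r2: [   0    0    1  1/2 -1/2   -1    1]
  r3: [   0    0    0    0    0    0    0]
Fix exponent of X4 at 1, X5 at 0, X6 at 0, X7 at 0; solve each RREF row for its pivot's exponent:
  r0: exp(X1) + (0)·1 = 0 ⇒ exp(X1) = 0
  r1: exp(X2) + (1/2)·1 = 0 ⇒ exp(X2) = -1/2
  r2: exp(X3) + (1/2)·1 = 0 ⇒ exp(X3) = -1/2
Π_1 = X2^(-1/2) · X3^(-1/2) · X4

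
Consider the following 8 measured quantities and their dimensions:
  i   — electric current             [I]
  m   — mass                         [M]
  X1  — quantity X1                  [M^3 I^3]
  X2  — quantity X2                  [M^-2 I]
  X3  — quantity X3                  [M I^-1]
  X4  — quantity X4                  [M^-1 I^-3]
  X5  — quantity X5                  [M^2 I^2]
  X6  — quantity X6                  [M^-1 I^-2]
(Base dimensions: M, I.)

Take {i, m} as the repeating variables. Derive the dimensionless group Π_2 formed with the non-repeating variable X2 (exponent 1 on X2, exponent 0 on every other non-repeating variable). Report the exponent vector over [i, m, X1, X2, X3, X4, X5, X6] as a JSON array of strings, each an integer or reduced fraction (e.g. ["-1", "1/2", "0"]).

["-1", "2", "0", "1", "0", "0", "0", "0"]

Write exponents as rows M,I / cols i,m,X1,X2,X3,X4,X5,X6:
  M: [ 0  1  3 -2  1 -1  2 -1]
  I: [ 1  0  3  1 -1 -3  2 -2]
Echelon form has 2 nonzero rows (pivots: i,m)
Pivot set = {i,m}, free = {X1,X2,X3,X4,X5,X6}
RREF:
  r0: [   1    0    3    1   -1   -3    2   -2]
  r1: [   0    1    3   -2    1   -1    2   -1]
Fix exponent of X2 at 1, X1 at 0, X3 at 0, X4 at 0, X5 at 0, X6 at 0; solve each RREF row for its pivot's exponent:
  r0: exp(i) + (1)·1 = 0 ⇒ exp(i) = -1
  r1: exp(m) + (-2)·1 = 0 ⇒ exp(m) = 2
Π_2 = i^-1 · m^2 · X2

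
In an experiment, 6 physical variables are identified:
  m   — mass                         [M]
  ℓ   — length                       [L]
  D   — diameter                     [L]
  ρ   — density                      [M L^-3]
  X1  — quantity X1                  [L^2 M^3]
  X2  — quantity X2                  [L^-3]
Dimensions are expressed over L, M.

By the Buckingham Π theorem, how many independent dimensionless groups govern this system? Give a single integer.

4

Write exponents as rows L,M / cols m,ℓ,D,ρ,X1,X2:
  L: [ 0  1  1 -3  2 -3]
  M: [ 1  0  0  1  3  0]
Row reduction gives pivot columns m,ℓ; rank = 2
Π count = n − r = 6 − 2 = 4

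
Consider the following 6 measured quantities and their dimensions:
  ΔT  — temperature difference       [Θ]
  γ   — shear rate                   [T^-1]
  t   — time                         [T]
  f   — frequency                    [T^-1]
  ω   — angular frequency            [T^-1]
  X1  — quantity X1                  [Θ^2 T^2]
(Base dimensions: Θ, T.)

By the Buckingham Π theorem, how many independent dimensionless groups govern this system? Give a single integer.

4

Write exponents as rows Θ,T / cols ΔT,γ,t,f,ω,X1:
  Θ: [ 1  0  0  0  0  2]
  T: [ 0 -1  1 -1 -1  2]
RREF → pivots at {ΔT,γ} ⇒ r = 2
6 vars − rank 2 = 4 Π groups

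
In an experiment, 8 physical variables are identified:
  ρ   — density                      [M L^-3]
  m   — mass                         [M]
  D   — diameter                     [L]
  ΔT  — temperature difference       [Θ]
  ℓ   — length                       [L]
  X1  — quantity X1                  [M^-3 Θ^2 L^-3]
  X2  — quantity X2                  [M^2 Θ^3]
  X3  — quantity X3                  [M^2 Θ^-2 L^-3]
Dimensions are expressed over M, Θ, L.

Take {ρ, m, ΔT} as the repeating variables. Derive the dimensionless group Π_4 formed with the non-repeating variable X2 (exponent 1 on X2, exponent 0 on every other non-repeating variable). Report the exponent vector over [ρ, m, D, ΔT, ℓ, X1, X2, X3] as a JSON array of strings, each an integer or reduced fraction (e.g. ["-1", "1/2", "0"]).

Dimensional matrix (M×Θ×L by ρ×m×D×ΔT×ℓ×X1×X2×X3):
  M: [ 1  1  0  0  0 -3  2  2]
  Θ: [ 0  0  0  1  0  2  3 -2]
  L: [-3  0  1  0  1 -3  0 -3]
RREF → pivots at {ρ,m,ΔT} ⇒ r = 3
Repeat: ρ,m,ΔT; free: D,ℓ,X1,X2,X3
RREF:
  r0: [   1    0 -1/3    0 -1/3    1    0    1]
  r1: [   0    1  1/3    0  1/3   -4    2    1]
  r2: [   0    0    0    1    0    2    3   -2]
Fix exponent of X2 at 1, D at 0, ℓ at 0, X1 at 0, X3 at 0; solve each RREF row for its pivot's exponent:
  r0: exp(ρ) + (0)·1 = 0 ⇒ exp(ρ) = 0
  r1: exp(m) + (2)·1 = 0 ⇒ exp(m) = -2
  r2: exp(ΔT) + (3)·1 = 0 ⇒ exp(ΔT) = -3
Π_4 = m^-2 · ΔT^-3 · X2

["0", "-2", "0", "-3", "0", "0", "1", "0"]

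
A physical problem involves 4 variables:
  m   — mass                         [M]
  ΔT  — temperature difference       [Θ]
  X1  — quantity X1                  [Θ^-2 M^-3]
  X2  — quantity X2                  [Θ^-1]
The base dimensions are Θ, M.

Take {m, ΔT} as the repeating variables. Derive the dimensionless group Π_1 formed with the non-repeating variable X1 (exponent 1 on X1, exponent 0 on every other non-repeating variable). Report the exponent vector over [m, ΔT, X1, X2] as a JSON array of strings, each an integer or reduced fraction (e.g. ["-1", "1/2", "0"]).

["3", "2", "1", "0"]

Exponent matrix [Θ,M] × [m,ΔT,X1,X2]:
  Θ: [ 0  1 -2 -1]
  M: [ 1  0 -3  0]
RREF → pivots at {m,ΔT} ⇒ r = 2
Repeat: m,ΔT; free: X1,X2
RREF:
  r0: [   1    0   -3    0]
  r1: [   0    1   -2   -1]
Fix exponent of X1 at 1, X2 at 0; solve each RREF row for its pivot's exponent:
  r0: exp(m) + (-3)·1 = 0 ⇒ exp(m) = 3
  r1: exp(ΔT) + (-2)·1 = 0 ⇒ exp(ΔT) = 2
Π_1 = m^3 · ΔT^2 · X1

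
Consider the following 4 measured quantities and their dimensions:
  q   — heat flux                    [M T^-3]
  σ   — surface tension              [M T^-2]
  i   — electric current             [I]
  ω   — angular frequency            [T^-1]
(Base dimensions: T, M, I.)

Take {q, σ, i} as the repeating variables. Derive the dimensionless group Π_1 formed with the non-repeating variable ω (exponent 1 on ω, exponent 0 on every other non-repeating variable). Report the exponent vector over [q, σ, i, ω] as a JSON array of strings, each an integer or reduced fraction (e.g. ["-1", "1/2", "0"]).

["-1", "1", "0", "1"]

Dimensional matrix (T×M×I by q×σ×i×ω):
  T: [-3 -2  0 -1]
  M: [ 1  1  0  0]
  I: [ 0  0  1  0]
RREF → pivots at {q,σ,i} ⇒ r = 3
Pivot set = {q,σ,i}, free = {ω}
RREF:
  r0: [   1    0    0    1]
  r1: [   0    1    0   -1]
  r2: [   0    0    1    0]
Fix exponent of ω at 1; solve each RREF row for its pivot's exponent:
  r0: exp(q) + (1)·1 = 0 ⇒ exp(q) = -1
  r1: exp(σ) + (-1)·1 = 0 ⇒ exp(σ) = 1
  r2: exp(i) + (0)·1 = 0 ⇒ exp(i) = 0
Π_1 = q^-1 · σ · ω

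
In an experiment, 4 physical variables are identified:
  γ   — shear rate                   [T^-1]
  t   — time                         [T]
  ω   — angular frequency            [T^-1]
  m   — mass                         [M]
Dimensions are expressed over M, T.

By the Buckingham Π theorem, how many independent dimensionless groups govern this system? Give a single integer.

2

Exponent matrix [M,T] × [γ,t,ω,m]:
  M: [ 0  0  0  1]
  T: [-1  1 -1  0]
Row reduction gives pivot columns γ,m; rank = 2
Π count = n − r = 4 − 2 = 2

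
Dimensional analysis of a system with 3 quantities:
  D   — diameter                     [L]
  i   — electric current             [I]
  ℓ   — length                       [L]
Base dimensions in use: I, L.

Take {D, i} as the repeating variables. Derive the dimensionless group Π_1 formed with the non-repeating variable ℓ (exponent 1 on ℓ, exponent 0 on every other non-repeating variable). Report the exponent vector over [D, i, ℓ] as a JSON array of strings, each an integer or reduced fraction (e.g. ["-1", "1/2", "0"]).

Dimensional matrix (I×L by D×i×ℓ):
  I: [ 0  1  0]
  L: [ 1  0  1]
Echelon form has 2 nonzero rows (pivots: D,i)
Repeat: D,i; free: ℓ
RREF:
  r0: [   1    0    1]
  r1: [   0    1    0]
Fix exponent of ℓ at 1; solve each RREF row for its pivot's exponent:
  r0: exp(D) + (1)·1 = 0 ⇒ exp(D) = -1
  r1: exp(i) + (0)·1 = 0 ⇒ exp(i) = 0
Π_1 = D^-1 · ℓ

["-1", "0", "1"]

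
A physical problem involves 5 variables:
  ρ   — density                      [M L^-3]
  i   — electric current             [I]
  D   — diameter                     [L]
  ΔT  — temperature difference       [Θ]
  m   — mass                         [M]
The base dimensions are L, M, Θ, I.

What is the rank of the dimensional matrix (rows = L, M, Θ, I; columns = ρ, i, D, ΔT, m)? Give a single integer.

4

Write exponents as rows L,M,Θ,I / cols ρ,i,D,ΔT,m:
  L: [-3  0  1  0  0]
  M: [ 1  0  0  0  1]
  Θ: [ 0  0  0  1  0]
  I: [ 0  1  0  0  0]
RREF → pivots at {ρ,i,D,ΔT} ⇒ r = 4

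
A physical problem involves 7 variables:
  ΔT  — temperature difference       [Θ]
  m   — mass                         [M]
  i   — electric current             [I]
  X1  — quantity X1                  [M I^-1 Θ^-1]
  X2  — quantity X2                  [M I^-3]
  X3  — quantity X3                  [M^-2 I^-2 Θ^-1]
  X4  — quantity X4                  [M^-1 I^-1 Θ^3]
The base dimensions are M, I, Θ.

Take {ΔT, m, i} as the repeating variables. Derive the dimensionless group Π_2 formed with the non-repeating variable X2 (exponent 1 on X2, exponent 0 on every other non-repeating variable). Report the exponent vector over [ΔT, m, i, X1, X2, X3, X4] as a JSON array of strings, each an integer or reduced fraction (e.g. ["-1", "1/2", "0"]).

Exponent matrix [M,I,Θ] × [ΔT,m,i,X1,X2,X3,X4]:
  M: [ 0  1  0  1  1 -2 -1]
  I: [ 0  0  1 -1 -3 -2 -1]
  Θ: [ 1  0  0 -1  0 -1  3]
Echelon form has 3 nonzero rows (pivots: ΔT,m,i)
Repeat: ΔT,m,i; free: X1,X2,X3,X4
RREF:
  r0: [   1    0    0   -1    0   -1    3]
  r1: [   0    1    0    1    1   -2   -1]
  r2: [   0    0    1   -1   -3   -2   -1]
Fix exponent of X2 at 1, X1 at 0, X3 at 0, X4 at 0; solve each RREF row for its pivot's exponent:
  r0: exp(ΔT) + (0)·1 = 0 ⇒ exp(ΔT) = 0
  r1: exp(m) + (1)·1 = 0 ⇒ exp(m) = -1
  r2: exp(i) + (-3)·1 = 0 ⇒ exp(i) = 3
Π_2 = m^-1 · i^3 · X2

["0", "-1", "3", "0", "1", "0", "0"]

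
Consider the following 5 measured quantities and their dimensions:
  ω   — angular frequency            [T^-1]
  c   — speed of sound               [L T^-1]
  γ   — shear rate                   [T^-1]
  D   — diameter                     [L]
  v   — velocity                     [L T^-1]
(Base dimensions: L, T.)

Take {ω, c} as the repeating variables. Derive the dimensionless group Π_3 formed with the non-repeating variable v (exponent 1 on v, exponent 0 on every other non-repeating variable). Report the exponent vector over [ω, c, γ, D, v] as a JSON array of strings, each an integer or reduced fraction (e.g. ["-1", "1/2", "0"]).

Exponent matrix [L,T] × [ω,c,γ,D,v]:
  L: [ 0  1  0  1  1]
  T: [-1 -1 -1  0 -1]
Row reduction gives pivot columns ω,c; rank = 2
Repeat: ω,c; free: γ,D,v
RREF:
  r0: [   1    0    1   -1    0]
  r1: [   0    1    0    1    1]
Fix exponent of v at 1, γ at 0, D at 0; solve each RREF row for its pivot's exponent:
  r0: exp(ω) + (0)·1 = 0 ⇒ exp(ω) = 0
  r1: exp(c) + (1)·1 = 0 ⇒ exp(c) = -1
Π_3 = c^-1 · v

["0", "-1", "0", "0", "1"]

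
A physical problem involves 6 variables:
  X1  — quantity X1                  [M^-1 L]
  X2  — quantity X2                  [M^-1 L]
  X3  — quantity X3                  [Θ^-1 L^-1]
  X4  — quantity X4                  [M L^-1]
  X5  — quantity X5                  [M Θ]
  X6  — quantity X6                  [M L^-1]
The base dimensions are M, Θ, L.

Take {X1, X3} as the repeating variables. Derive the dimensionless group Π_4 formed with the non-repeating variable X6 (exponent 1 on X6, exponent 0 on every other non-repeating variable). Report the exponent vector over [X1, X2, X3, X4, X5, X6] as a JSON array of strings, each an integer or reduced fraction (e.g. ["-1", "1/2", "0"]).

Write exponents as rows M,Θ,L / cols X1,X2,X3,X4,X5,X6:
  M: [-1 -1  0  1  1  1]
  Θ: [ 0  0 -1  0  1  0]
  L: [ 1  1 -1 -1  0 -1]
RREF → pivots at {X1,X3} ⇒ r = 2
Repeat: X1,X3; free: X2,X4,X5,X6
RREF:
  r0: [   1    1    0   -1   -1   -1]
  r1: [   0    0    1    0   -1    0]
  r2: [   0    0    0    0    0    0]
Fix exponent of X6 at 1, X2 at 0, X4 at 0, X5 at 0; solve each RREF row for its pivot's exponent:
  r0: exp(X1) + (-1)·1 = 0 ⇒ exp(X1) = 1
  r1: exp(X3) + (0)·1 = 0 ⇒ exp(X3) = 0
Π_4 = X1 · X6

["1", "0", "0", "0", "0", "1"]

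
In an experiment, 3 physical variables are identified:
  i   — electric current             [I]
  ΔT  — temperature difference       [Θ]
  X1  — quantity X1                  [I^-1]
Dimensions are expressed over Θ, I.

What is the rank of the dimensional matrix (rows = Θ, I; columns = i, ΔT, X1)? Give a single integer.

2

Dimensional matrix (Θ×I by i×ΔT×X1):
  Θ: [ 0  1  0]
  I: [ 1  0 -1]
Row reduction gives pivot columns i,ΔT; rank = 2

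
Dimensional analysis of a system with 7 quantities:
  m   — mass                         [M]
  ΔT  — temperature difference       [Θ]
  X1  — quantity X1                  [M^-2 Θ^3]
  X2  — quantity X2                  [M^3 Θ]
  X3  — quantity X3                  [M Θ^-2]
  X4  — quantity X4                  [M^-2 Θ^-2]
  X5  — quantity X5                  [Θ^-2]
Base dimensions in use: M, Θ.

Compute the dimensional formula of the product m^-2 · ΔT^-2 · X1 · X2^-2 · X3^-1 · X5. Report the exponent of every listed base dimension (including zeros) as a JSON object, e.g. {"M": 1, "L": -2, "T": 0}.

Write exponents as rows M,Θ / cols m,ΔT,X1,X2,X3,X4,X5:
  M: [ 1  0 -2  3  1 -2  0]
  Θ: [ 0  1  3  1 -2 -2 -2]
  [M]: (-2)·1+(-2)·0+(1)·-2+(-2)·3+(-1)·1+(1)·0 = -11
  [Θ]: (-2)·0+(-2)·1+(1)·3+(-2)·1+(-1)·-2+(1)·-2 = -1
⇒ M^-11 Θ^-1

{"M": -11, "Θ": -1}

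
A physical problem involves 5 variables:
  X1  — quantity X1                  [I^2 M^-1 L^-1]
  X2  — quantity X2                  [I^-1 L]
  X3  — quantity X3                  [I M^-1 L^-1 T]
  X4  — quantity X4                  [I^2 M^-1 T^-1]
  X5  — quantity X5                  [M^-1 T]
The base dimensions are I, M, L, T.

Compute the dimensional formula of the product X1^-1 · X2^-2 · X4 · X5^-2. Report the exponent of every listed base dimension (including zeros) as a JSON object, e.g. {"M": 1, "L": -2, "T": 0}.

{"I": 2, "M": 2, "L": -1, "T": -3}

Exponent matrix [I,M,L,T] × [X1,X2,X3,X4,X5]:
  I: [ 2 -1  1  2  0]
  M: [-1  0 -1 -1 -1]
  L: [-1  1 -1  0  0]
  T: [ 0  0  1 -1  1]
  [I]: (-1)·2+(-2)·-1+(1)·2+(-2)·0 = 2
  [M]: (-1)·-1+(-2)·0+(1)·-1+(-2)·-1 = 2
  [L]: (-1)·-1+(-2)·1+(1)·0+(-2)·0 = -1
  [T]: (-1)·0+(-2)·0+(1)·-1+(-2)·1 = -3
⇒ I^2 M^2 L^-1 T^-3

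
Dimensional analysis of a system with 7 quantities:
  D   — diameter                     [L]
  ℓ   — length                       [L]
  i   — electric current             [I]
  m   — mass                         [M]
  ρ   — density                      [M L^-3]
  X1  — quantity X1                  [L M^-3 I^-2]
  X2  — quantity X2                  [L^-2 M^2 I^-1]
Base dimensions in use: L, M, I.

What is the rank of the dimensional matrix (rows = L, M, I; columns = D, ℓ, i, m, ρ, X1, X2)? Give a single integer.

Write exponents as rows L,M,I / cols D,ℓ,i,m,ρ,X1,X2:
  L: [ 1  1  0  0 -3  1 -2]
  M: [ 0  0  0  1  1 -3  2]
  I: [ 0  0  1  0  0 -2 -1]
Row reduction gives pivot columns D,i,m; rank = 3

3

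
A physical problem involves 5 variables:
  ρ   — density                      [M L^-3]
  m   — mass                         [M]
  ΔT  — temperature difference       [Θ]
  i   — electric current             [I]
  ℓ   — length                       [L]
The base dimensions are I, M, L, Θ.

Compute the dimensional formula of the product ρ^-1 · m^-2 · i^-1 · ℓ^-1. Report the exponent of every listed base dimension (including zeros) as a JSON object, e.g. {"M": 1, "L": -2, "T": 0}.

Exponent matrix [I,M,L,Θ] × [ρ,m,ΔT,i,ℓ]:
  I: [ 0  0  0  1  0]
  M: [ 1  1  0  0  0]
  L: [-3  0  0  0  1]
  Θ: [ 0  0  1  0  0]
  [I]: (-1)·0+(-2)·0+(-1)·1+(-1)·0 = -1
  [M]: (-1)·1+(-2)·1+(-1)·0+(-1)·0 = -3
  [L]: (-1)·-3+(-2)·0+(-1)·0+(-1)·1 = 2
  [Θ]: (-1)·0+(-2)·0+(-1)·0+(-1)·0 = 0
⇒ I^-1 M^-3 L^2

{"I": -1, "M": -3, "L": 2, "Θ": 0}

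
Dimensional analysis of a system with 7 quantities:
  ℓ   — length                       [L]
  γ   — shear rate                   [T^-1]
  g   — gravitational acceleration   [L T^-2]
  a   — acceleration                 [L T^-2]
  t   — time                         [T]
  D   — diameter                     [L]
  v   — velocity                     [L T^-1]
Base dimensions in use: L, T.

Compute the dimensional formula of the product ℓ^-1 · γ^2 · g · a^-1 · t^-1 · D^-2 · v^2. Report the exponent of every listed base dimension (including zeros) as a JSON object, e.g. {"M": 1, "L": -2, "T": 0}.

Write exponents as rows L,T / cols ℓ,γ,g,a,t,D,v:
  L: [ 1  0  1  1  0  1  1]
  T: [ 0 -1 -2 -2  1  0 -1]
  [L]: (-1)·1+(2)·0+(1)·1+(-1)·1+(-1)·0+(-2)·1+(2)·1 = -1
  [T]: (-1)·0+(2)·-1+(1)·-2+(-1)·-2+(-1)·1+(-2)·0+(2)·-1 = -5
⇒ L^-1 T^-5

{"L": -1, "T": -5}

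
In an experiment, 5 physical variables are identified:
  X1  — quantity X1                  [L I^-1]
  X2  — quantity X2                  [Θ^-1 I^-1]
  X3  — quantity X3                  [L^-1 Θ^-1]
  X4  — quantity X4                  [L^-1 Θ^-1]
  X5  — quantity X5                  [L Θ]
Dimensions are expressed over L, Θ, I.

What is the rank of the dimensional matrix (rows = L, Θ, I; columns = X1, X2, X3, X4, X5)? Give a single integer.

Exponent matrix [L,Θ,I] × [X1,X2,X3,X4,X5]:
  L: [ 1  0 -1 -1  1]
  Θ: [ 0 -1 -1 -1  1]
  I: [-1 -1  0  0  0]
Echelon form has 2 nonzero rows (pivots: X1,X2)

2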